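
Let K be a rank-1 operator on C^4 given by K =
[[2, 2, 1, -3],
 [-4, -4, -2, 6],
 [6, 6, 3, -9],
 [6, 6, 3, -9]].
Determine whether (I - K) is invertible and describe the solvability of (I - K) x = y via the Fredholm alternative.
(I - K) is invertible (det(I - K) = 9 ≠ 0), so for every y in C^4 the equation (I - K) x = y has a unique solution.

K has rank 1, so it is an outer product K = u v^T: every row of K is a multiple of one row vector. Reading off the entries, u = (1, -2, 3, 3) and v = (2, 2, 1, -3) (row i of K equals u_i·v^T). A rank-one matrix u v^T satisfies K u = u (v·u) and kills the (3)-dimensional subspace v^⊥, so its characteristic polynomial is lambda^3 (lambda - v·u) with v·u = tr K = -8. Hence the eigenvalues of I - K are 1 (multiplicity 3) and 1 - (-8) = 9, so det(I - K) = 9. (Direct check: I - K =
[[-1, -2, -1, 3],
 [4, 5, 2, -6],
 [-6, -6, -2, 9],
 [-6, -6, -3, 10]]
has determinant 9.) The finite-dimensional Fredholm alternative says: either (I - K) is invertible, or ker(I - K) ≠ {0} and then range(I - K) = ker((I - K)^*)^⊥, with dim ker(I - K) = dim ker((I - K)^*). Since det(I - K) ≠ 0, 1 is not an eigenvalue of K and ker(I - K) = {0}, so we are in the first case: for every y there is a unique x = (I - K)^(-1) y. Explicitly, by the Sherman–Morrison formula, (I - u v^T)^(-1) = I + u v^T/(1 - v·u), i.e. (I - K)^(-1) = I + K/(9).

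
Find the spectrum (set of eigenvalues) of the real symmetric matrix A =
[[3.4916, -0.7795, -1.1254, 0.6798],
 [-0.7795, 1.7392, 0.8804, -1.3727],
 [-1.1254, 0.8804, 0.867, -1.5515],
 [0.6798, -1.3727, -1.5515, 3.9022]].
sigma(A) ≈ {0, 1, 3, 6}

A is real symmetric, so its spectrum consists of real eigenvalues. Expanding the characteristic polynomial of the displayed matrix gives
  det(λ I - A) = p(λ) = λ^4 + (-10)λ^3 + (27)λ^2 + (-18)λ + (0).
Solving p(λ) = 0 yields eigenvalues ≈ 0, 1, 3, 6. (A is shown rounded to 4 decimals, so these recover the underlying integer eigenvalues to within that precision.)
Verification: the trace of A = 10 equals the sum of eigenvalues 10, and det(A) ≈ -0.0006 matches the eigenvalue product 0.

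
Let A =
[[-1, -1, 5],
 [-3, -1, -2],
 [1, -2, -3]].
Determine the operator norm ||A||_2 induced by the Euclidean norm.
||A||_2 ≈ 6.1967 (= sqrt(largest eigenvalue of A^T A))

||A||_2 = sigma_max(A) = sqrt(lambda_max(A^T A)). Form the symmetric matrix M = A^T A =
[[11, 2, -2],
 [2, 6, 3],
 [-2, 3, 38]].
Its characteristic polynomial (trace, sum of principal 2x2 minors, determinant of M give the coefficients) is
  p(λ) = det(λ I - M) = λ^3 - 55λ^2 + 695λ - 2209.
No integer candidate from the rational root theorem (±divisors of 2209) is a root, so the roots are irrational. The cubic discriminant is Δ = 36402688 > 0, so there are three distinct real roots. p(4) = -245 and p(5) = 16 have opposite signs, so a root lies in (4, 5); Newton's method refines it to λ ≈ 4.9282. p(11) = 112 and p(12) = -61 have opposite signs, so a root lies in (11, 12); Newton's method refines it to λ ≈ 11.6732. p(38) = -347 and p(39) = 560 have opposite signs, so a root lies in (38, 39); Newton's method refines it to λ ≈ 38.3985. Check (Vieta): the three roots sum to 55, matching tr M = 55.
So the eigenvalues of A^T A are ≈ 4.9282, 11.6732, 38.3985 (all ≥ 0, as they must be for A^T A). The largest is λ_max ≈ 38.3985, hence ||A||_2 = sqrt(λ_max) ≈ 6.1967.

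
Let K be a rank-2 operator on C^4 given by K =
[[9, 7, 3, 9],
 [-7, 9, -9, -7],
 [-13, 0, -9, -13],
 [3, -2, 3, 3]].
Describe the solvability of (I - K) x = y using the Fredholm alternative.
(I - K) is invertible (det(I - K) = 21 ≠ 0), so for every y in C^4 the equation (I - K) x = y has a unique solution.

K has rank 2 and factors as K = U V^T = u1 v1^T + u2 v2^T with u1 = (3, 1, -2, 0), v1 = (2, 3, 0, 2), u2 = (-1, 3, 3, -1), v2 = (-3, 2, -3, -3) (multiplying out reproduces the displayed K). The nonzero eigenvalues of U V^T coincide with those of the 2 x 2 matrix G = V^T U = [[v1·u1, v1·u2], [v2·u1, v2·u2]] = [[9, 5], [-1, 3]], and by the Sylvester determinant identity det(I_4 - U V^T) = det(I_2 - V^T U) = det([[-8, -5], [1, -2]]) = (-8)(-2) - (-5)(1) = 21. (Direct check: I - K =
[[-8, -7, -3, -9],
 [7, -8, 9, 7],
 [13, 0, 10, 13],
 [-3, 2, -3, -2]]
has determinant 21.) The finite-dimensional Fredholm alternative says: either (I - K) is invertible, or ker(I - K) ≠ {0} and then range(I - K) = ker((I - K)^*)^⊥, with dim ker(I - K) = dim ker((I - K)^*). Since det(I - K) ≠ 0, 1 is not an eigenvalue of K and ker(I - K) = {0}, so we are in the first case: for every y there is a unique x = (I - K)^(-1) y. (Explicitly, by the Woodbury identity, (I - U V^T)^(-1) = I + U (I_2 - G)^(-1) V^T.)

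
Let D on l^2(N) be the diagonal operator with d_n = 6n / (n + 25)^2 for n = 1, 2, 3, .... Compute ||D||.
||D|| = 3/50 (attained at n = 25)

For D diagonal, ||D|| = sup_n |d_n|. Treat f(x) = 6x / (x + 25)^2 for real x > 0. By the quotient rule, f'(x) = 6(25 - x)/(x + 25)^3, which is positive for x < 25 and negative for x > 25. So f has a unique maximum at x = 25, and since 25 is a positive integer, the supremum over n ≥ 1 is attained at n = 25: d_25 = 6·25/(25 + 25)^2 = 6·25/2500 = 3/50. Hence ||D|| = 3/50.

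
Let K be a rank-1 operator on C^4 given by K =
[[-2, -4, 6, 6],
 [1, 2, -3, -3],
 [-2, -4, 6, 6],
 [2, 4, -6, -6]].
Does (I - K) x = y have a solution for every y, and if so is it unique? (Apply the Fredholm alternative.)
(I - K) is invertible (det(I - K) = 1 ≠ 0), so for every y in C^4 the equation (I - K) x = y has a unique solution.

K has rank 1, so it is an outer product K = u v^T: every row of K is a multiple of one row vector. Reading off the entries, u = (2, -1, 2, -2) and v = (-1, -2, 3, 3) (row i of K equals u_i·v^T). A rank-one matrix u v^T satisfies K u = u (v·u) and kills the (3)-dimensional subspace v^⊥, so its characteristic polynomial is lambda^3 (lambda - v·u) with v·u = tr K = 0. Hence the eigenvalues of I - K are 1 (multiplicity 3) and 1 - (0) = 1, so det(I - K) = 1. (Direct check: I - K =
[[3, 4, -6, -6],
 [-1, -1, 3, 3],
 [2, 4, -5, -6],
 [-2, -4, 6, 7]]
has determinant 1.) The finite-dimensional Fredholm alternative says: either (I - K) is invertible, or ker(I - K) ≠ {0} and then range(I - K) = ker((I - K)^*)^⊥, with dim ker(I - K) = dim ker((I - K)^*). Since det(I - K) ≠ 0, 1 is not an eigenvalue of K and ker(I - K) = {0}, so we are in the first case: for every y there is a unique x = (I - K)^(-1) y. Explicitly, by the Sherman–Morrison formula, (I - u v^T)^(-1) = I + u v^T/(1 - v·u), i.e. (I - K)^(-1) = I + K.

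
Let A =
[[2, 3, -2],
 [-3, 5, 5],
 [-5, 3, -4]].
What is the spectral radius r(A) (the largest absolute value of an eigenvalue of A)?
r(A) ≈ 6.7379

The eigenvalues of A are the roots of its characteristic polynomial. With M = A (coefficients from the trace, the sum of principal 2x2 minors, and det A):
  p(λ) = det(λ I - M) = λ^3 - 3λ^2 - 34λ + 213.
No integer candidate from the rational root theorem (±divisors of 213) is a root, so the roots are irrational. The cubic discriminant is Δ = -643271 < 0, so there is one real root and a complex-conjugate pair. p(-7) = -39 and p(-6) = 93 have opposite signs, so a root lies in (-7, -6); Newton's method refines it to λ ≈ -6.7379. Dividing out (λ - (-6.7379)) leaves approximately λ^2 - 9.7379λ + 31.6124. For λ^2 - 9.7379λ + 31.6124 the discriminant is -31.6236. It is negative, so the remaining roots are the complex-conjugate pair λ ≈ 4.8689 ± 2.8117i. Their product equals the constant term, so |λ|^2 ≈ 31.6124 and |λ| ≈ 5.6225.
Thus the eigenvalues (to 4 decimals) are -6.7379 (modulus 6.7379); 4.8689 ± 2.8117i (modulus 5.6225). The spectral radius is the largest modulus: r(A) ≈ 6.7379. (Cross-check: r(A) ≤ ||A||_2 ≈ 8.1027; equality holds whenever A is normal, though it can also hold for some non-normal A.)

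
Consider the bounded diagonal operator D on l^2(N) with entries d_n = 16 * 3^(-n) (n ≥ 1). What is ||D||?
||D|| = 16/3 (attained at n = 1)

For D diagonal, ||D|| = sup_n |d_n|. The sequence d_n = 16 * 3^(-n) is positive and strictly decreasing (ratio 3^(-1) < 1), so the supremum is d_1 = 16/3. Hence ||D|| = 16/3.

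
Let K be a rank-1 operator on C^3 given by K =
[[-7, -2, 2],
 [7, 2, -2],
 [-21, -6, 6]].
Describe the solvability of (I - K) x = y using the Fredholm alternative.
(I - K) is singular (det(I - K) = 0, i.e. 1 ∈ sigma(K)). (I - K) x = y is solvable iff y ⊥ ker((I - K)^*) = span{(-7, -2, 2)}, i.e. iff -7y_1 - 2y_2 + 2y_3 = 0. When solvable, the solutions are x = y + c·(1, -1, 3), c arbitrary (ker(I - K) = span{(1, -1, 3)}, dimension 1).

K has rank 1, so it is an outer product K = u v^T: every row of K is a multiple of one row vector. Reading off the entries, u = (1, -1, 3) and v = (-7, -2, 2) (row i of K equals u_i·v^T). A rank-one matrix u v^T satisfies K u = u (v·u) and kills the (2)-dimensional subspace v^⊥, so its characteristic polynomial is lambda^2 (lambda - v·u) with v·u = tr K = 1. Hence the eigenvalues of I - K are 1 (multiplicity 2) and 1 - (1) = 0, so det(I - K) = 0. (Direct check: I - K =
[[8, 2, -2],
 [-7, -1, 2],
 [21, 6, -5]]
has determinant 0.) So 1 is an eigenvalue of K and (I - K) is not invertible. The finite-dimensional Fredholm alternative says: either (I - K) is invertible, or ker(I - K) ≠ {0} and then range(I - K) = ker((I - K)^*)^⊥, with dim ker(I - K) = dim ker((I - K)^*). We are in the second case, so we need both kernels. Kernel of I - K: (I - K) u = u - u (v·u) = u - u = 0, so ker(I - K) = span{u} = span{(1, -1, 3)} (it is exactly 1-dimensional because rank(I - K) = 2). Kernel of the adjoint: K is real, so (I - K)^* = I - K^T = I - v u^T, and (I - v u^T) v = v - v (u·v) = 0; hence ker((I - K)^*) = span{v} = span{(-7, -2, 2)}. Therefore (I - K) x = y is solvable iff <y, v> = 0, i.e. iff -7y_1 - 2y_2 + 2y_3 = 0. When this holds, K y = u (v·y) = 0, so (I - K) y = y and x = y is a particular solution; the full solution set is the line x = y + c·u = y + c·(1, -1, 3), c ∈ C.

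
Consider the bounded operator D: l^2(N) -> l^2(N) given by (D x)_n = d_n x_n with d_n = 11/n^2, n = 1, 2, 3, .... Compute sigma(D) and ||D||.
sigma(D) = {11/n^2 : n ≥ 1} ∪ {0}; ||D|| = 11

A bounded diagonal operator on l^2 with diagonal entries d_n has spectrum equal to the closure of {d_n : n ≥ 1}: every d_n is an eigenvalue (with eigenvector e_n), so {d_n} ⊂ sigma(D); the spectrum is closed, so its closure is too; and for lambda not in the closure, (D - lambda I) has bounded inverse (the diagonal entries 1/(d_n - lambda) are bounded). For our sequence d_n = 11/n^2, n = 1, 2, 3, ...:
  - {d_n} = {11/n^2 : n ≥ 1}; the only limit point is 0
  - closure = {11/n^2 : n ≥ 1} ∪ {0}
For the norm: a diagonal operator has ||D|| = sup_n |d_n|. Here d_n = 11/n^2 is positive and decreasing, so sup_n |d_n| = d_1 = 11. So ||D|| = 11.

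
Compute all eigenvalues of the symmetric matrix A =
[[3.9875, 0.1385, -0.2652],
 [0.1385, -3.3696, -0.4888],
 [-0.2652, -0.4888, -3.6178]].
sigma(A) ≈ {-4, -3, 4}

A is real symmetric, so its spectrum consists of real eigenvalues. Expanding the characteristic polynomial of the displayed matrix gives
  det(λ I - A) = p(λ) = λ^3 + (3)λ^2 + (-16)λ + (-48).
Solving p(λ) = 0 yields eigenvalues ≈ -4, -3, 4. (A is shown rounded to 4 decimals, so these recover the underlying integer eigenvalues to within that precision.)
Verification: the trace of A = -3 equals the sum of eigenvalues -3, and det(A) ≈ 47.9994 matches the eigenvalue product 48.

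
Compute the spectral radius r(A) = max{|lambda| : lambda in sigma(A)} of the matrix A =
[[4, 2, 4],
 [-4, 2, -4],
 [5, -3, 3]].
r(A) ≈ 8.2936

The eigenvalues of A are the roots of its characteristic polynomial. With M = A (coefficients from the trace, the sum of principal 2x2 minors, and det A):
  p(λ) = det(λ I - M) = λ^3 - 9λ^2 + 2λ + 32.
No integer candidate from the rational root theorem (±divisors of 32) is a root, so the roots are irrational. The cubic discriminant is Δ = 55588 > 0, so there are three distinct real roots. p(-2) = -16 and p(-1) = 20 have opposite signs, so a root lies in (-2, -1); Newton's method refines it to λ ≈ -1.6426. p(2) = 8 and p(3) = -16 have opposite signs, so a root lies in (2, 3); Newton's method refines it to λ ≈ 2.349. p(8) = -16 and p(9) = 50 have opposite signs, so a root lies in (8, 9); Newton's method refines it to λ ≈ 8.2936. Check (Vieta): the three roots sum to 9, matching tr M = 9.
Thus the eigenvalues (to 4 decimals) are -1.6426 (modulus 1.6426); 2.349 (modulus 2.349); 8.2936 (modulus 8.2936). The spectral radius is the largest modulus: r(A) ≈ 8.2936. (Cross-check: r(A) ≤ ||A||_2 ≈ 10.013; equality holds whenever A is normal, though it can also hold for some non-normal A.)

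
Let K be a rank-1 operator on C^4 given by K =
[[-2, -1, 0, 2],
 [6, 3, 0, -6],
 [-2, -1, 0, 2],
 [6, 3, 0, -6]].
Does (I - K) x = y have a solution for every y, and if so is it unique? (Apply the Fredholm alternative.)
(I - K) is invertible (det(I - K) = 6 ≠ 0), so for every y in C^4 the equation (I - K) x = y has a unique solution.

K has rank 1, so it is an outer product K = u v^T: every row of K is a multiple of one row vector. Reading off the entries, u = (1, -3, 1, -3) and v = (-2, -1, 0, 2) (row i of K equals u_i·v^T). A rank-one matrix u v^T satisfies K u = u (v·u) and kills the (3)-dimensional subspace v^⊥, so its characteristic polynomial is lambda^3 (lambda - v·u) with v·u = tr K = -5. Hence the eigenvalues of I - K are 1 (multiplicity 3) and 1 - (-5) = 6, so det(I - K) = 6. (Direct check: I - K =
[[3, 1, 0, -2],
 [-6, -2, 0, 6],
 [2, 1, 1, -2],
 [-6, -3, 0, 7]]
has determinant 6.) The finite-dimensional Fredholm alternative says: either (I - K) is invertible, or ker(I - K) ≠ {0} and then range(I - K) = ker((I - K)^*)^⊥, with dim ker(I - K) = dim ker((I - K)^*). Since det(I - K) ≠ 0, 1 is not an eigenvalue of K and ker(I - K) = {0}, so we are in the first case: for every y there is a unique x = (I - K)^(-1) y. Explicitly, by the Sherman–Morrison formula, (I - u v^T)^(-1) = I + u v^T/(1 - v·u), i.e. (I - K)^(-1) = I + K/(6).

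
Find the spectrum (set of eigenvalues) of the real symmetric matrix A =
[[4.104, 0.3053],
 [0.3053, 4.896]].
sigma(A) ≈ {4, 5}

A is real symmetric, so its spectrum consists of real eigenvalues. Expanding the characteristic polynomial of the displayed matrix gives
  det(λ I - A) = p(λ) = λ^2 + (-9)λ + (20).
Solving p(λ) = 0 yields eigenvalues ≈ 4, 5. (A is shown rounded to 4 decimals, so these recover the underlying integer eigenvalues to within that precision.)
Verification: the trace of A = 9 equals the sum of eigenvalues 9, and det(A) ≈ 20.0000 matches the eigenvalue product 20.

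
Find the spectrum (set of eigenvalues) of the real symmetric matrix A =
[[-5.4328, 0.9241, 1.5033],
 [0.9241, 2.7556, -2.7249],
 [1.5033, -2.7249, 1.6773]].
sigma(A) ≈ {-6, 0, 5}

A is real symmetric, so its spectrum consists of real eigenvalues. Expanding the characteristic polynomial of the displayed matrix gives
  det(λ I - A) = p(λ) = λ^3 + (1)λ^2 + (-30)λ + (0.0019).
Solving p(λ) = 0 yields eigenvalues ≈ -6, 0, 5. (A is shown rounded to 4 decimals, so these recover the underlying integer eigenvalues to within that precision.)
Verification: the trace of A = -1 equals the sum of eigenvalues -1, and det(A) ≈ -0.0019 matches the eigenvalue product 0.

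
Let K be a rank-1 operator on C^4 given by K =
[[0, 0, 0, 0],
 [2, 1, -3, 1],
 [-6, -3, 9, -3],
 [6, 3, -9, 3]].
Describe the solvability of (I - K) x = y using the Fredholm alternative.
(I - K) is invertible (det(I - K) = -12 ≠ 0), so for every y in C^4 the equation (I - K) x = y has a unique solution.

K has rank 1, so it is an outer product K = u v^T: every row of K is a multiple of one row vector. Reading off the entries, u = (0, -1, 3, -3) and v = (-2, -1, 3, -1) (row i of K equals u_i·v^T). A rank-one matrix u v^T satisfies K u = u (v·u) and kills the (3)-dimensional subspace v^⊥, so its characteristic polynomial is lambda^3 (lambda - v·u) with v·u = tr K = 13. Hence the eigenvalues of I - K are 1 (multiplicity 3) and 1 - (13) = -12, so det(I - K) = -12. (Direct check: I - K =
[[1, 0, 0, 0],
 [-2, 0, 3, -1],
 [6, 3, -8, 3],
 [-6, -3, 9, -2]]
has determinant -12.) The finite-dimensional Fredholm alternative says: either (I - K) is invertible, or ker(I - K) ≠ {0} and then range(I - K) = ker((I - K)^*)^⊥, with dim ker(I - K) = dim ker((I - K)^*). Since det(I - K) ≠ 0, 1 is not an eigenvalue of K and ker(I - K) = {0}, so we are in the first case: for every y there is a unique x = (I - K)^(-1) y. Explicitly, by the Sherman–Morrison formula, (I - u v^T)^(-1) = I + u v^T/(1 - v·u), i.e. (I - K)^(-1) = I + K/(-12).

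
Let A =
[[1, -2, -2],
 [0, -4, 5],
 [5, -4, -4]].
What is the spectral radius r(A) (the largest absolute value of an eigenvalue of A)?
r(A) ≈ 5.3179

The eigenvalues of A are the roots of its characteristic polynomial. With M = A (coefficients from the trace, the sum of principal 2x2 minors, and det A):
  p(λ) = det(λ I - M) = λ^3 + 7λ^2 + 38λ + 54.
No integer candidate from the rational root theorem (±divisors of 54) is a root, so the roots are irrational. The cubic discriminant is Δ = -43000 < 0, so there is one real root and a complex-conjugate pair. p(-2) = -2 and p(-1) = 22 have opposite signs, so a root lies in (-2, -1); Newton's method refines it to λ ≈ -1.9095. Dividing out (λ - (-1.9095)) leaves approximately λ^2 + 5.0905λ + 28.2797. For λ^2 + 5.0905λ + 28.2797 the discriminant is -87.2056. It is negative, so the remaining roots are the complex-conjugate pair λ ≈ -2.5453 ± 4.6692i. Their product equals the constant term, so |λ|^2 ≈ 28.2797 and |λ| ≈ 5.3179.
Thus the eigenvalues (to 4 decimals) are -1.9095 (modulus 1.9095); -2.5453 ± 4.6692i (modulus 5.3179). The spectral radius is the largest modulus: r(A) ≈ 5.3179. (Cross-check: r(A) ≤ ||A||_2 ≈ 8.105; equality holds whenever A is normal, though it can also hold for some non-normal A.)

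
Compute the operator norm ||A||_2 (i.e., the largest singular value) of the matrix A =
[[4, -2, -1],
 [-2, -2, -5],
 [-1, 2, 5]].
||A||_2 ≈ 7.8076 (= sqrt(largest eigenvalue of A^T A))

||A||_2 = sigma_max(A) = sqrt(lambda_max(A^T A)). Form the symmetric matrix M = A^T A =
[[21, -6, 1],
 [-6, 12, 22],
 [1, 22, 51]].
Its characteristic polynomial (trace, sum of principal 2x2 minors, determinant of M give the coefficients) is
  p(λ) = det(λ I - M) = λ^3 - 84λ^2 + 1414λ - 576.
No integer candidate from the rational root theorem (±divisors of 576) is a root, so the roots are irrational. The cubic discriminant is Δ = 2656076000 > 0, so there are three distinct real roots. p(0) = -576 and p(1) = 755 have opposite signs, so a root lies in (0, 1); Newton's method refines it to λ ≈ 0.4177. p(22) = 524 and p(23) = -323 have opposite signs, so a root lies in (22, 23); Newton's method refines it to λ ≈ 22.6232. p(60) = -2136 and p(61) = 95 have opposite signs, so a root lies in (60, 61); Newton's method refines it to λ ≈ 60.9591. Check (Vieta): the three roots sum to 84, matching tr M = 84.
So the eigenvalues of A^T A are ≈ 0.4177, 22.6232, 60.9591 (all ≥ 0, as they must be for A^T A). The largest is λ_max ≈ 60.9591, hence ||A||_2 = sqrt(λ_max) ≈ 7.8076.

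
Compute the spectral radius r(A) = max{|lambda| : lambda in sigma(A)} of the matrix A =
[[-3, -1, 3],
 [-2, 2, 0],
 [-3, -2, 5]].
r(A) ≈ 4.3923

The eigenvalues of A are the roots of its characteristic polynomial. With M = A (coefficients from the trace, the sum of principal 2x2 minors, and det A):
  p(λ) = det(λ I - M) = λ^3 - 4λ^2 - 4λ + 10.
No integer candidate from the rational root theorem (±divisors of 10) is a root, so the roots are irrational. The cubic discriminant is Δ = 3252 > 0, so there are three distinct real roots. p(-2) = -6 and p(-1) = 9 have opposite signs, so a root lies in (-2, -1); Newton's method refines it to λ ≈ -1.7177. p(1) = 3 and p(2) = -6 have opposite signs, so a root lies in (1, 2); Newton's method refines it to λ ≈ 1.3254. p(4) = -6 and p(5) = 15 have opposite signs, so a root lies in (4, 5); Newton's method refines it to λ ≈ 4.3923. Check (Vieta): the three roots sum to 4, matching tr M = 4.
Thus the eigenvalues (to 4 decimals) are -1.7177 (modulus 1.7177); 1.3254 (modulus 1.3254); 4.3923 (modulus 4.3923). The spectral radius is the largest modulus: r(A) ≈ 4.3923. (Cross-check: r(A) ≤ ||A||_2 ≈ 7.5167; equality holds whenever A is normal, though it can also hold for some non-normal A.)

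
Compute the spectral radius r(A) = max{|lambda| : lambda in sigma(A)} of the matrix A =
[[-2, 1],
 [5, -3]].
r(A) = (5 + sqrt(21))/2 ≈ 4.7913

The eigenvalues of A are the roots of its characteristic polynomial. With M = A (coefficients from the trace and determinant):
  p(λ) = det(λ I - M) = λ^2 + 5λ + 1.
For λ^2 + 5λ + 1 the discriminant is 21. It is nonnegative but not a perfect square, so the roots are real and irrational: λ = (-5 ± sqrt(21))/2 ≈ -0.2087, -4.7913.
Thus the eigenvalues (to 4 decimals) are -0.2087 (modulus 0.2087); -4.7913 (modulus 4.7913). The spectral radius is the largest modulus: r(A) = (5 + sqrt(21))/2 ≈ 4.7913. (Cross-check: r(A) ≤ ||A||_2 ≈ 6.2429; equality holds whenever A is normal, though it can also hold for some non-normal A.)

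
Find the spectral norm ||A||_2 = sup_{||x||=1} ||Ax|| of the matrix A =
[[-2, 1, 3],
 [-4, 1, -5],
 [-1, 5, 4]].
||A||_2 ≈ 7.7597 (= sqrt(largest eigenvalue of A^T A))

||A||_2 = sigma_max(A) = sqrt(lambda_max(A^T A)). Form the symmetric matrix M = A^T A =
[[21, -11, 10],
 [-11, 27, 18],
 [10, 18, 50]].
Its characteristic polynomial (trace, sum of principal 2x2 minors, determinant of M give the coefficients) is
  p(λ) = det(λ I - M) = λ^3 - 98λ^2 + 2422λ - 8836.
No integer candidate from the rational root theorem (±divisors of 8836) is a root, so the roots are irrational. The cubic discriminant is Δ = 1884733792 > 0, so there are three distinct real roots. p(4) = -652 and p(5) = 949 have opposite signs, so a root lies in (4, 5); Newton's method refines it to λ ≈ 4.3946. p(33) = 305 and p(34) = -472 have opposite signs, so a root lies in (33, 34); Newton's method refines it to λ ≈ 33.3918. p(60) = -316 and p(61) = 1229 have opposite signs, so a root lies in (60, 61); Newton's method refines it to λ ≈ 60.2136. Check (Vieta): the three roots sum to 98, matching tr M = 98.
So the eigenvalues of A^T A are ≈ 4.3946, 33.3918, 60.2136 (all ≥ 0, as they must be for A^T A). The largest is λ_max ≈ 60.2136, hence ||A||_2 = sqrt(λ_max) ≈ 7.7597.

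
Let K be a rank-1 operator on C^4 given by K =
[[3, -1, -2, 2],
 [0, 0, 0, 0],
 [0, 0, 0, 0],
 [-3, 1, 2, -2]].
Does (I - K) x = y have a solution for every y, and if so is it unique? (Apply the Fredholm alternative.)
(I - K) is singular (det(I - K) = 0, i.e. 1 ∈ sigma(K)). (I - K) x = y is solvable iff y ⊥ ker((I - K)^*) = span{(3, -1, -2, 2)}, i.e. iff 3y_1 - y_2 - 2y_3 + 2y_4 = 0. When solvable, the solutions are x = y + c·(1, 0, 0, -1), c arbitrary (ker(I - K) = span{(1, 0, 0, -1)}, dimension 1).

K has rank 1, so it is an outer product K = u v^T: every row of K is a multiple of one row vector. Reading off the entries, u = (1, 0, 0, -1) and v = (3, -1, -2, 2) (row i of K equals u_i·v^T). A rank-one matrix u v^T satisfies K u = u (v·u) and kills the (3)-dimensional subspace v^⊥, so its characteristic polynomial is lambda^3 (lambda - v·u) with v·u = tr K = 1. Hence the eigenvalues of I - K are 1 (multiplicity 3) and 1 - (1) = 0, so det(I - K) = 0. (Direct check: I - K =
[[-2, 1, 2, -2],
 [0, 1, 0, 0],
 [0, 0, 1, 0],
 [3, -1, -2, 3]]
has determinant 0.) So 1 is an eigenvalue of K and (I - K) is not invertible. The finite-dimensional Fredholm alternative says: either (I - K) is invertible, or ker(I - K) ≠ {0} and then range(I - K) = ker((I - K)^*)^⊥, with dim ker(I - K) = dim ker((I - K)^*). We are in the second case, so we need both kernels. Kernel of I - K: (I - K) u = u - u (v·u) = u - u = 0, so ker(I - K) = span{u} = span{(1, 0, 0, -1)} (it is exactly 1-dimensional because rank(I - K) = 3). Kernel of the adjoint: K is real, so (I - K)^* = I - K^T = I - v u^T, and (I - v u^T) v = v - v (u·v) = 0; hence ker((I - K)^*) = span{v} = span{(3, -1, -2, 2)}. Therefore (I - K) x = y is solvable iff <y, v> = 0, i.e. iff 3y_1 - y_2 - 2y_3 + 2y_4 = 0. When this holds, K y = u (v·y) = 0, so (I - K) y = y and x = y is a particular solution; the full solution set is the line x = y + c·u = y + c·(1, 0, 0, -1), c ∈ C.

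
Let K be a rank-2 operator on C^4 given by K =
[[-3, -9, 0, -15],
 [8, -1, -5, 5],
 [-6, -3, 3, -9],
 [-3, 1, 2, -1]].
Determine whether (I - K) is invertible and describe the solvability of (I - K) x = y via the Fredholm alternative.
(I - K) is invertible (det(I - K) = 20 ≠ 0), so for every y in C^4 the equation (I - K) x = y has a unique solution.

K has rank 2 and factors as K = U V^T = u1 v1^T + u2 v2^T with u1 = (3, 2, 0, -1), v1 = (1, -2, -1, -2), u2 = (3, -3, 3, 1), v2 = (-2, -1, 1, -3) (multiplying out reproduces the displayed K). The nonzero eigenvalues of U V^T coincide with those of the 2 x 2 matrix G = V^T U = [[v1·u1, v1·u2], [v2·u1, v2·u2]] = [[1, 4], [-5, -3]], and by the Sylvester determinant identity det(I_4 - U V^T) = det(I_2 - V^T U) = det([[0, -4], [5, 4]]) = (0)(4) - (-4)(5) = 20. (Direct check: I - K =
[[4, 9, 0, 15],
 [-8, 2, 5, -5],
 [6, 3, -2, 9],
 [3, -1, -2, 2]]
has determinant 20.) The finite-dimensional Fredholm alternative says: either (I - K) is invertible, or ker(I - K) ≠ {0} and then range(I - K) = ker((I - K)^*)^⊥, with dim ker(I - K) = dim ker((I - K)^*). Since det(I - K) ≠ 0, 1 is not an eigenvalue of K and ker(I - K) = {0}, so we are in the first case: for every y there is a unique x = (I - K)^(-1) y. (Explicitly, by the Woodbury identity, (I - U V^T)^(-1) = I + U (I_2 - G)^(-1) V^T.)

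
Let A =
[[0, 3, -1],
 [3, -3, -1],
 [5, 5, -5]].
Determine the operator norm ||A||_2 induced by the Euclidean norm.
||A||_2 = sqrt((104 + sqrt(3312))/2) ≈ 8.9875 (= sqrt(largest eigenvalue of A^T A))

||A||_2 = sigma_max(A) = sqrt(lambda_max(A^T A)). Form the symmetric matrix M = A^T A =
[[34, 16, -28],
 [16, 43, -25],
 [-28, -25, 27]].
Its characteristic polynomial (trace, sum of principal 2x2 minors, determinant of M give the coefficients) is
  p(λ) = det(λ I - M) = λ^3 - 104λ^2 + 1876λ.
The constant term is 0, so λ = 0 is a root. Dividing out λ leaves p(λ) = λ(λ^2 - 104λ + 1876). For λ^2 - 104λ + 1876 the discriminant is 3312. It is nonnegative but not a perfect square, so the roots are real and irrational: λ = (104 ± sqrt(3312))/2 ≈ 80.775, 23.225.
So the eigenvalues of A^T A are ≈ 0, 23.225, 80.775 (all ≥ 0, as they must be for A^T A). The largest is λ_max = (104 + sqrt(3312))/2 ≈ 80.775, hence ||A||_2 = sqrt(λ_max) = sqrt((104 + sqrt(3312))/2) ≈ 8.9875.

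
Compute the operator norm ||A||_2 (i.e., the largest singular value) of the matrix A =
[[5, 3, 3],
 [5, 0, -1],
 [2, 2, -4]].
||A||_2 ≈ 7.8479 (= sqrt(largest eigenvalue of A^T A))

||A||_2 = sigma_max(A) = sqrt(lambda_max(A^T A)). Form the symmetric matrix M = A^T A =
[[54, 19, 2],
 [19, 13, 1],
 [2, 1, 26]].
Its characteristic polynomial (trace, sum of principal 2x2 minors, determinant of M give the coefficients) is
  p(λ) = det(λ I - M) = λ^3 - 93λ^2 + 2078λ - 8836.
No integer candidate from the rational root theorem (±divisors of 8836) is a root, so the roots are irrational. The cubic discriminant is Δ = 1654640500 > 0, so there are three distinct real roots. p(5) = -646 and p(6) = 500 have opposite signs, so a root lies in (5, 6); Newton's method refines it to λ ≈ 5.5472. p(25) = 614 and p(26) = -100 have opposite signs, so a root lies in (25, 26); Newton's method refines it to λ ≈ 25.8626. p(61) = -1150 and p(62) = 836 have opposite signs, so a root lies in (61, 62); Newton's method refines it to λ ≈ 61.5902. Check (Vieta): the three roots sum to 93, matching tr M = 93.
So the eigenvalues of A^T A are ≈ 5.5472, 25.8626, 61.5902 (all ≥ 0, as they must be for A^T A). The largest is λ_max ≈ 61.5902, hence ||A||_2 = sqrt(λ_max) ≈ 7.8479.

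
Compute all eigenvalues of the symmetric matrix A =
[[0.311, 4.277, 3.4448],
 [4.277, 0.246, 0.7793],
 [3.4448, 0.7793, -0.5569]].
sigma(A) ≈ {-5, -1, 6}

A is real symmetric, so its spectrum consists of real eigenvalues. Expanding the characteristic polynomial of the displayed matrix gives
  det(λ I - A) = p(λ) = λ^3 + (0)λ^2 + (-31)λ + (-30).
Solving p(λ) = 0 yields eigenvalues ≈ -5, -1, 6. (A is shown rounded to 4 decimals, so these recover the underlying integer eigenvalues to within that precision.)
Verification: the trace of A = 0 equals the sum of eigenvalues 0, and det(A) ≈ 30.0000 matches the eigenvalue product 30.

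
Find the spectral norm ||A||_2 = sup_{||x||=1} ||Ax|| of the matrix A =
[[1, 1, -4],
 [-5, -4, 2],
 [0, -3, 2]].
||A||_2 ≈ 7.8052 (= sqrt(largest eigenvalue of A^T A))

||A||_2 = sigma_max(A) = sqrt(lambda_max(A^T A)). Form the symmetric matrix M = A^T A =
[[26, 21, -14],
 [21, 26, -18],
 [-14, -18, 24]].
Its characteristic polynomial (trace, sum of principal 2x2 minors, determinant of M give the coefficients) is
  p(λ) = det(λ I - M) = λ^3 - 76λ^2 + 963λ - 2704.
No integer candidate from the rational root theorem (±divisors of 2704) is a root, so the roots are irrational. The cubic discriminant is Δ = 401086244 > 0, so there are three distinct real roots. p(4) = -4 and p(5) = 336 have opposite signs, so a root lies in (4, 5); Newton's method refines it to λ ≈ 4.0099. p(11) = 24 and p(12) = -364 have opposite signs, so a root lies in (11, 12); Newton's method refines it to λ ≈ 11.0688. p(60) = -2524 and p(61) = 224 have opposite signs, so a root lies in (60, 61); Newton's method refines it to λ ≈ 60.9213. Check (Vieta): the three roots sum to 76, matching tr M = 76.
So the eigenvalues of A^T A are ≈ 4.0099, 11.0688, 60.9213 (all ≥ 0, as they must be for A^T A). The largest is λ_max ≈ 60.9213, hence ||A||_2 = sqrt(λ_max) ≈ 7.8052.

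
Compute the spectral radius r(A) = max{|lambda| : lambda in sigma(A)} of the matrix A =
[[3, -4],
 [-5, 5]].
r(A) = (8 + sqrt(84))/2 ≈ 8.5826

The eigenvalues of A are the roots of its characteristic polynomial. With M = A (coefficients from the trace and determinant):
  p(λ) = det(λ I - M) = λ^2 - 8λ - 5.
For λ^2 - 8λ - 5 the discriminant is 84. It is nonnegative but not a perfect square, so the roots are real and irrational: λ = (8 ± sqrt(84))/2 ≈ 8.5826, -0.5826.
Thus the eigenvalues (to 4 decimals) are 8.5826 (modulus 8.5826); -0.5826 (modulus 0.5826). The spectral radius is the largest modulus: r(A) = (8 + sqrt(84))/2 ≈ 8.5826. (Cross-check: r(A) ≤ ||A||_2 ≈ 8.6409; equality holds whenever A is normal, though it can also hold for some non-normal A.)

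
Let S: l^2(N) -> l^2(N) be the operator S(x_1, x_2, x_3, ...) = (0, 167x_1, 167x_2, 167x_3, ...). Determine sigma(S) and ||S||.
sigma(S) = closed disk {z in C : |z| ≤ 167}; ||S|| = 167

Note S = 167·U where U is the unit right shift (U x)_k = x_{k-1} (with x_0 := 0); so ||S|| = 167||U|| and sigma(S) = 167·sigma(U). ||S x||^2 = sum_{k≥1} |167x_k|^2 = 27889||x||^2, so ||S|| = 167 and sigma(S) ⊂ {|z| ≤ 167}. For any |lambda| < 167, the equation (S - lambda I) x = 0 forces x_1 = 0, then 167x_k = lambda x_{k+1} ⇒ x = 0, so S has no eigenvalues. But (S - lambda I) is not surjective for |lambda| < 167: solving (S - lambda I) x = e_1 would require x_n proportional to (lambda/167)^(-n), which is not in l^2. So every |lambda| < 167 lies in the residual spectrum. The boundary |lambda| = 167 is in the approximate point spectrum (the spectrum is closed). Hence sigma(S) is the closed disk of radius 167.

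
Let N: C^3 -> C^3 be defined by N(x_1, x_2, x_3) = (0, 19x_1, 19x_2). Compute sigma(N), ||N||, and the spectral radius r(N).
sigma(N) = {0}; ||N|| = 19; r(N) = 0. (N is nilpotent with N^3 = 0.)

On C^3, N is a strictly lower-triangular matrix with 19 on the subdiagonal and zeros elsewhere, so its characteristic polynomial is lambda^3 and every eigenvalue is 0: sigma(N) = {0}. For the operator norm, N e_i = 19e_{i+1} for i = 1, ..., 2 and N e_3 = 0, so the singular values of N are 19 (with multiplicity 2) and 0; hence ||N|| = 19. The spectral radius r(N) = max|lambda| = 0. Note ||N|| > r(N) — characteristic of non-normal nilpotent operators. Indeed N^3 = 0.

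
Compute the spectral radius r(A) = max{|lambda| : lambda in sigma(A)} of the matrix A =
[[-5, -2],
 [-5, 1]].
r(A) = (4 + sqrt(76))/2 ≈ 6.3589

The eigenvalues of A are the roots of its characteristic polynomial. With M = A (coefficients from the trace and determinant):
  p(λ) = det(λ I - M) = λ^2 + 4λ - 15.
For λ^2 + 4λ - 15 the discriminant is 76. It is nonnegative but not a perfect square, so the roots are real and irrational: λ = (-4 ± sqrt(76))/2 ≈ 2.3589, -6.3589.
Thus the eigenvalues (to 4 decimals) are 2.3589 (modulus 2.3589); -6.3589 (modulus 6.3589). The spectral radius is the largest modulus: r(A) = (4 + sqrt(76))/2 ≈ 6.3589. (Cross-check: r(A) ≤ ||A||_2 ≈ 7.1098; equality holds whenever A is normal, though it can also hold for some non-normal A.)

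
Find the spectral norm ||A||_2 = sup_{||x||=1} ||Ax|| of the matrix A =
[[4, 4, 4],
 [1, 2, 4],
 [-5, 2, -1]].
||A||_2 ≈ 8.4791 (= sqrt(largest eigenvalue of A^T A))

||A||_2 = sigma_max(A) = sqrt(lambda_max(A^T A)). Form the symmetric matrix M = A^T A =
[[42, 8, 25],
 [8, 24, 22],
 [25, 22, 33]].
Its characteristic polynomial (trace, sum of principal 2x2 minors, determinant of M give the coefficients) is
  p(λ) = det(λ I - M) = λ^3 - 99λ^2 + 2013λ - 4624.
No integer candidate from the rational root theorem (±divisors of 4624) is a root, so the roots are irrational. The cubic discriminant is Δ = 5150351709 > 0, so there are three distinct real roots. p(2) = -986 and p(3) = 551 have opposite signs, so a root lies in (2, 3); Newton's method refines it to λ ≈ 2.6276. p(24) = 488 and p(25) = -549 have opposite signs, so a root lies in (24, 25); Newton's method refines it to λ ≈ 24.4767. p(71) = -2849 and p(72) = 344 have opposite signs, so a root lies in (71, 72); Newton's method refines it to λ ≈ 71.8957. Check (Vieta): the three roots sum to 99, matching tr M = 99.
So the eigenvalues of A^T A are ≈ 2.6276, 24.4767, 71.8957 (all ≥ 0, as they must be for A^T A). The largest is λ_max ≈ 71.8957, hence ||A||_2 = sqrt(λ_max) ≈ 8.4791.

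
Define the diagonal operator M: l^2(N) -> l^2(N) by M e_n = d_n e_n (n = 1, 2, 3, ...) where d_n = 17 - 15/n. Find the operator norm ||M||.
||M|| = 17

For a diagonal operator on l^2 with entries d_n, ||M|| = sup_n |d_n|. Here d_1 = 2, d_2 = 19/2, ..., and d_n = 17 - 15/n increases monotonically toward 17. All terms lie in [2, 17), so |d_n| = d_n and the supremum is the limit 17, which is not attained by any individual d_n. Hence ||M|| = 17.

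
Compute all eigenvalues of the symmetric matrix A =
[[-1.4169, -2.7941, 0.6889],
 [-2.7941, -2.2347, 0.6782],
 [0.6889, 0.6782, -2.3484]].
sigma(A) ≈ {-5, -2, 1}

A is real symmetric, so its spectrum consists of real eigenvalues. Expanding the characteristic polynomial of the displayed matrix gives
  det(λ I - A) = p(λ) = λ^3 + (6)λ^2 + (3)λ + (-10).
Solving p(λ) = 0 yields eigenvalues ≈ -5, -2, 1. (A is shown rounded to 4 decimals, so these recover the underlying integer eigenvalues to within that precision.)
Verification: the trace of A = -6 equals the sum of eigenvalues -6, and det(A) ≈ 9.9995 matches the eigenvalue product 10.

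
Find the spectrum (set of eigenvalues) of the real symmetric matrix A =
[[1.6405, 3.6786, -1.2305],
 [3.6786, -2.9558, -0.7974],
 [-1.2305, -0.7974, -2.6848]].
sigma(A) ≈ {-5, -3, 4}

A is real symmetric, so its spectrum consists of real eigenvalues. Expanding the characteristic polynomial of the displayed matrix gives
  det(λ I - A) = p(λ) = λ^3 + (4)λ^2 + (-17)λ + (-60).
Solving p(λ) = 0 yields eigenvalues ≈ -5, -3, 4. (A is shown rounded to 4 decimals, so these recover the underlying integer eigenvalues to within that precision.)
Verification: the trace of A = -4 equals the sum of eigenvalues -4, and det(A) ≈ 60.0008 matches the eigenvalue product 60.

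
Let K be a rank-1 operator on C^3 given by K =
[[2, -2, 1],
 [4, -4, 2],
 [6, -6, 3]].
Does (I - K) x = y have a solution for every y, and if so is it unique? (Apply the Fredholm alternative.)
(I - K) is singular (det(I - K) = 0, i.e. 1 ∈ sigma(K)). (I - K) x = y is solvable iff y ⊥ ker((I - K)^*) = span{(2, -2, 1)}, i.e. iff 2y_1 - 2y_2 + y_3 = 0. When solvable, the solutions are x = y + c·(1, 2, 3), c arbitrary (ker(I - K) = span{(1, 2, 3)}, dimension 1).

K has rank 1, so it is an outer product K = u v^T: every row of K is a multiple of one row vector. Reading off the entries, u = (1, 2, 3) and v = (2, -2, 1) (row i of K equals u_i·v^T). A rank-one matrix u v^T satisfies K u = u (v·u) and kills the (2)-dimensional subspace v^⊥, so its characteristic polynomial is lambda^2 (lambda - v·u) with v·u = tr K = 1. Hence the eigenvalues of I - K are 1 (multiplicity 2) and 1 - (1) = 0, so det(I - K) = 0. (Direct check: I - K =
[[-1, 2, -1],
 [-4, 5, -2],
 [-6, 6, -2]]
has determinant 0.) So 1 is an eigenvalue of K and (I - K) is not invertible. The finite-dimensional Fredholm alternative says: either (I - K) is invertible, or ker(I - K) ≠ {0} and then range(I - K) = ker((I - K)^*)^⊥, with dim ker(I - K) = dim ker((I - K)^*). We are in the second case, so we need both kernels. Kernel of I - K: (I - K) u = u - u (v·u) = u - u = 0, so ker(I - K) = span{u} = span{(1, 2, 3)} (it is exactly 1-dimensional because rank(I - K) = 2). Kernel of the adjoint: K is real, so (I - K)^* = I - K^T = I - v u^T, and (I - v u^T) v = v - v (u·v) = 0; hence ker((I - K)^*) = span{v} = span{(2, -2, 1)}. Therefore (I - K) x = y is solvable iff <y, v> = 0, i.e. iff 2y_1 - 2y_2 + y_3 = 0. When this holds, K y = u (v·y) = 0, so (I - K) y = y and x = y is a particular solution; the full solution set is the line x = y + c·u = y + c·(1, 2, 3), c ∈ C.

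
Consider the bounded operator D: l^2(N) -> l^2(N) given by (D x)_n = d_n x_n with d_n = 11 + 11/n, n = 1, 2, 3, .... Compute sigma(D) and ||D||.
sigma(D) = {11 + 11/n : n ≥ 1} ∪ {11}; ||D|| = 22

A bounded diagonal operator on l^2 with diagonal entries d_n has spectrum equal to the closure of {d_n : n ≥ 1}: every d_n is an eigenvalue (with eigenvector e_n), so {d_n} ⊂ sigma(D); the spectrum is closed, so its closure is too; and for lambda not in the closure, (D - lambda I) has bounded inverse (the diagonal entries 1/(d_n - lambda) are bounded). For our sequence d_n = 11 + 11/n, n = 1, 2, 3, ...:
  - {d_n} = {11 + 11/n : n ≥ 1}; the only limit point is 11
  - closure = {11 + 11/n : n ≥ 1} ∪ {11}
For the norm: a diagonal operator has ||D|| = sup_n |d_n|. Here d_n = 11 + 11/n is positive and decreasing, so sup_n |d_n| = d_1 = 11 + 11 = 22. So ||D|| = 22.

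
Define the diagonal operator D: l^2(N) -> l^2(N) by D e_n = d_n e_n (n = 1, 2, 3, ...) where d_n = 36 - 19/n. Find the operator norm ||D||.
||D|| = 36

For a diagonal operator on l^2 with entries d_n, ||D|| = sup_n |d_n|. Here d_1 = 17, d_2 = 53/2, ..., and d_n = 36 - 19/n increases monotonically toward 36. All terms lie in [17, 36), so |d_n| = d_n and the supremum is the limit 36, which is not attained by any individual d_n. Hence ||D|| = 36.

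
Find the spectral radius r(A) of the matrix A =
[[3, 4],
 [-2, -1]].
r(A) = sqrt(5) ≈ 2.2361

The eigenvalues of A are the roots of its characteristic polynomial. With M = A (coefficients from the trace and determinant):
  p(λ) = det(λ I - M) = λ^2 - 2λ + 5.
For λ^2 - 2λ + 5 the discriminant is -16. It is negative, so the roots are the complex-conjugate pair λ = 1 ± (sqrt(16)/2) i ≈ 1 ± 2i. For a conjugate pair the product of the roots equals the constant term, so |λ|^2 = 5 and |λ| = sqrt(5) ≈ 2.2361.
Thus the eigenvalues (to 4 decimals) are 1 ± 2i (modulus 2.2361). The spectral radius is the largest modulus: r(A) = sqrt(5) ≈ 2.2361. (Cross-check: r(A) ≤ ||A||_2 ≈ 5.3983; equality holds whenever A is normal, though it can also hold for some non-normal A.)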